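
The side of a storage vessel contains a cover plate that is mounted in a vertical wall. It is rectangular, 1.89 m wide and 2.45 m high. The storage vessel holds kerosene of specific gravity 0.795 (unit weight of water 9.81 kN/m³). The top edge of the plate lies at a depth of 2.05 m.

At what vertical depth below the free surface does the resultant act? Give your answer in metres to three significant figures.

γ = 0.795 × 9.81 = 7.79895 kN/m³.
The centroid lies 2.45/2 = 1.225 m below the top edge, so the centroid depth is h_c = 2.05 + 1.225 = 3.275 m.
A = 1.89 × 2.45 = 4.6305 m².
Resultant F = γ·h_c·A = 7.79895 × 3.275 × 4.6305 = 118.27 kN.
I_c = b·h³/12 = 1.89 × 2.45³/12 = 2.31621 m⁴.
Centre of pressure: y_p = y_c + I_c/(y_c·A) = 3.275 + 2.31621/(3.275 × 4.6305) = 3.275 + 0.152735 = 3.42773 m along the plane.

h_p = 3.43 m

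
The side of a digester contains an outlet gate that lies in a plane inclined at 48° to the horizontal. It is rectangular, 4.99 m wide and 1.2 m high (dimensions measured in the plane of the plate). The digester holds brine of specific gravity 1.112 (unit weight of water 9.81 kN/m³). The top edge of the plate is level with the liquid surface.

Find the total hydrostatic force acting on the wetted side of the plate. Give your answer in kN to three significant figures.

F ≈ 29.1 kN

γ = 1.112 × 9.81 = 10.90872 kN/m³.
Let θ = 48° be the plate's angle to the horizontal; measure y along the incline from where the plane meets the free surface. Vertical depth h = y·sinθ with sinθ = 0.743145.
The centroid lies 1.2/2 = 0.6 m below the top edge, so y_c = 0.6 m and h_c = 0.6 × 0.743145 = 0.445887 m.
A = 4.99 × 1.2 = 5.988 m².
Resultant F = γ·h_c·A = 10.90872 × 0.445887 × 5.988 = 29.126 kN.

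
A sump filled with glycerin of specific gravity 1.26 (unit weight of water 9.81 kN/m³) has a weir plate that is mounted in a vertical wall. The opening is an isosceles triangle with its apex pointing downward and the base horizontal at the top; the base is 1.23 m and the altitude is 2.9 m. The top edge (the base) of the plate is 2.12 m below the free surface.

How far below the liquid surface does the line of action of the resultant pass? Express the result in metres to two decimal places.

γ = 1.26 × 9.81 = 12.3606 kN/m³.
With the apex down, the centroid sits h/3 = 2.9/3 = 0.966667 m below the base (the top edge), so the centroid depth is h_c = 2.12 + 0.966667 = 3.08667 m.
A = ½ × 1.23 × 2.9 = 1.7835 m².
Resultant F = γ·h_c·A = 12.3606 × 3.08667 × 1.7835 = 68.046 kN.
I_c = b·h³/36 = 1.23 × 2.9³/36 = 0.833291 m⁴.
Centre of pressure: y_p = y_c + I_c/(y_c·A) = 3.08667 + 0.833291/(3.08667 × 1.7835) = 3.08667 + 0.151368 = 3.23804 m along the plane.

h_p = 3.24 m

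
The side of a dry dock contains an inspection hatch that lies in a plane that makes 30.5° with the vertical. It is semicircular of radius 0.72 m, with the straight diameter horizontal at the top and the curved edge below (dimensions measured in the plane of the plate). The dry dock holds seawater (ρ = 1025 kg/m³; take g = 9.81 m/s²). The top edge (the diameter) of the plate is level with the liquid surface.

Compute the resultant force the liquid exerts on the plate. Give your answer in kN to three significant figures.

F ≈ 2.16 kN

γ = ρg = 1025 × 9.81 / 1000 = 10.05525 kN/m³.
The plate makes 30.5° with the vertical, i.e. θ = 90° − 30.5° = 59.5° to the horizontal. Measuring y along the incline from the free-surface line, vertical depth h = y·sinθ with sinθ = 0.861629.
The centroid of a semicircle lies 4r/(3π) = 0.305577 m from the diameter, here below the top edge, so y_c = 0.305577 m and h_c = 0.305577 × 0.861629 = 0.263294 m.
A = πr²/2 = π × 0.72²/2 = 0.814301 m².
Resultant F = γ·h_c·A = 10.05525 × 0.263294 × 0.814301 = 2.15585 kN.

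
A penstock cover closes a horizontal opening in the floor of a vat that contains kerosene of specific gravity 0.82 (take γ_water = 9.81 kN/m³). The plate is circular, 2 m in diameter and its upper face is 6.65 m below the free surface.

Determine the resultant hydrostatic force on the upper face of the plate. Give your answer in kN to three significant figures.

γ = 0.82 × 9.81 = 8.0442 kN/m³.
The plate is horizontal, so pressure is uniform at p = γ·h = 8.0442 × 6.65 = 53.4939 kN/m².
A = π(1)² = 3.14159 m².
F = p·A = 53.4939 × 3.14159 = 168.056 kN.

F ≈ 168 kN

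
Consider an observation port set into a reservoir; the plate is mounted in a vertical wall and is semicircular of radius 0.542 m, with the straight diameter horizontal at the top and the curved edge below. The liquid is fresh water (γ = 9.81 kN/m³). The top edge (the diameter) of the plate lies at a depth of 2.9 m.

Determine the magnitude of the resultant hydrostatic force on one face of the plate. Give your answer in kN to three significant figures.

F ≈ 14.2 kN

γ = 9.81 kN/m³.
The centroid of a semicircle lies 4r/(3π) = 0.230032 m from the diameter, here below the top edge, so the centroid depth is h_c = 2.9 + 0.230032 = 3.13003 m.
A = πr²/2 = π × 0.542²/2 = 0.461443 m².
Resultant F = γ·h_c·A = 9.81 × 3.13003 × 0.461443 = 14.1689 kN.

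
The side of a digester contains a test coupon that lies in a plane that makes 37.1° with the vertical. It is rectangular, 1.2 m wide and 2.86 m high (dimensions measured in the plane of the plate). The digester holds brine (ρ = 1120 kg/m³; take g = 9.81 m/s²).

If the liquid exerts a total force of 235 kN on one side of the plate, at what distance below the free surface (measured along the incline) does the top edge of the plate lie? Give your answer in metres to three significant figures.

γ = ρg = 1120 × 9.81 / 1000 = 10.9872 kN/m³.
A = 1.2 × 2.86 = 3.432 m².
From F = γ·h_c·A, the centroid depth is h_c = 235/(10.9872 × 3.432) = 6.23209 m.
The plate makes 37.1° with the vertical, i.e. θ = 90° − 37.1° = 52.9° to the horizontal. Measuring y along the incline from the free-surface line, vertical depth h = y·sinθ with sinθ = 0.797584.
Along the incline, y_c = h_c/sinθ = 6.23209/0.797584 = 7.81371 m.
The centroid lies 2.86/2 = 1.43 m below the top edge, so the top edge sits at y_top = 7.81371 − 1.43 = 6.38371 m along the incline.

y_top ≈ 6.38 m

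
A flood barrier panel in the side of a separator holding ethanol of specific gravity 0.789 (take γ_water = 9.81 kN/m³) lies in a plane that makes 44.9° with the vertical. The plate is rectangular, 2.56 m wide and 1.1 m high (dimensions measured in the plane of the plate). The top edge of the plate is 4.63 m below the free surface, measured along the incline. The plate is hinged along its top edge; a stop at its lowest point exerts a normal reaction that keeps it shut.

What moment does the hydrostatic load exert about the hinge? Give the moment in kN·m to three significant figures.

γ = 0.789 × 9.81 = 7.74009 kN/m³.
The plate makes 44.9° with the vertical, i.e. θ = 90° − 44.9° = 45.1° to the horizontal. Measuring y along the incline from the free-surface line, vertical depth h = y·sinθ with sinθ = 0.708340.
The centroid lies 1.1/2 = 0.55 m below the top edge, so y_c = 4.63 + 0.55 = 5.18 m and h_c = 5.18 × 0.708340 = 3.6692 m.
A = 2.56 × 1.1 = 2.816 m².
Resultant F = γ·h_c·A = 7.74009 × 3.6692 × 2.816 = 79.9742 kN.
I_c = b·h³/12 = 2.56 × 1.1³/12 = 0.283947 m⁴.
Centre of pressure: y_p = y_c + I_c/(y_c·A) = 5.18 + 0.283947/(5.18 × 2.816) = 5.18 + 0.0194659 = 5.19947 m along the plane.
The resultant acts 0.55 + 0.0194659 = 0.569466 m (along the plate) below the hinge at the top edge, so the moment about the hinge is M = F × 0.569466 = 79.9742 × 0.569466 = 45.5426 kN·m.

M ≈ 45.5 kN·m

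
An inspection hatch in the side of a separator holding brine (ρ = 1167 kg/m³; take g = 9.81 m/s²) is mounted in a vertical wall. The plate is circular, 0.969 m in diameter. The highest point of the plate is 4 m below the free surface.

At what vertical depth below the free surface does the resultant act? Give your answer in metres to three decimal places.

h_p = 4.498 m

γ = ρg = 1167 × 9.81 / 1000 = 11.44827 kN/m³.
The centroid is at the centre, 0.4845 m below the top of the plate, so the centroid depth is h_c = 4 + 0.4845 = 4.4845 m.
A = π(0.4845)² = 0.737458 m².
Resultant F = γ·h_c·A = 11.44827 × 4.4845 × 0.737458 = 37.8609 kN.
I_c = πr⁴/4 = π × 0.4845⁴/4 = 0.0432778 m⁴.
Centre of pressure: y_p = y_c + I_c/(y_c·A) = 4.4845 + 0.0432778/(4.4845 × 0.737458) = 4.4845 + 0.0130862 = 4.49759 m along the plane.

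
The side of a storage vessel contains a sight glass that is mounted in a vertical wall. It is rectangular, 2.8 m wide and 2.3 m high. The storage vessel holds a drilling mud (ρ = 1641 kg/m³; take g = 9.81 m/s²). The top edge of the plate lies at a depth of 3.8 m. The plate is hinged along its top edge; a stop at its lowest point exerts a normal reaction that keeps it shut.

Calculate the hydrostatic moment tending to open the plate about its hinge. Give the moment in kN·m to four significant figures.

M ≈ 635.9 kN·m

γ = ρg = 1641 × 9.81 / 1000 = 16.09821 kN/m³.
The centroid lies 2.3/2 = 1.15 m below the top edge, so the centroid depth is h_c = 3.8 + 1.15 = 4.95 m.
A = 2.8 × 2.3 = 6.44 m².
Resultant F = γ·h_c·A = 16.09821 × 4.95 × 6.44 = 513.179 kN.
I_c = b·h³/12 = 2.8 × 2.3³/12 = 2.83897 m⁴.
Centre of pressure: y_p = y_c + I_c/(y_c·A) = 4.95 + 2.83897/(4.95 × 6.44) = 4.95 + 0.0890573 = 5.03906 m along the plane.
The resultant acts 1.15 + 0.0890573 = 1.23906 m (along the plate) below the hinge at the top edge, so the moment about the hinge is M = F × 1.23906 = 513.179 × 1.23906 = 635.86 kN·m.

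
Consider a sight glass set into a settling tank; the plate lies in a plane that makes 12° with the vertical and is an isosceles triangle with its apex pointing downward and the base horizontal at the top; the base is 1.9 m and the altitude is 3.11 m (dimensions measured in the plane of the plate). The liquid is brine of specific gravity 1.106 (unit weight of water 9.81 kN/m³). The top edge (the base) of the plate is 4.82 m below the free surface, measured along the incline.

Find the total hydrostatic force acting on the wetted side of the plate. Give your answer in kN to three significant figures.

F ≈ 184 kN

γ = 1.106 × 9.81 = 10.84986 kN/m³.
The plate makes 12° with the vertical, i.e. θ = 90° − 12° = 78° to the horizontal. Measuring y along the incline from the free-surface line, vertical depth h = y·sinθ with sinθ = 0.978148.
With the apex down, the centroid sits h/3 = 3.11/3 = 1.03667 m below the base (the top edge), so y_c = 4.82 + 1.03667 = 5.85667 m and h_c = 5.85667 × 0.978148 = 5.72869 m.
A = ½ × 1.9 × 3.11 = 2.9545 m².
Resultant F = γ·h_c·A = 10.84986 × 5.72869 × 2.9545 = 183.638 kN.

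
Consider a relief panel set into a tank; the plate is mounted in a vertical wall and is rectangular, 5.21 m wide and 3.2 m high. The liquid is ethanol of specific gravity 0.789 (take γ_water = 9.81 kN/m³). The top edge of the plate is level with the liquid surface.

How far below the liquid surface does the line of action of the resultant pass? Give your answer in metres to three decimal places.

γ = 0.789 × 9.81 = 7.74009 kN/m³.
The centroid lies 3.2/2 = 1.6 m below the top edge, so the centroid depth is h_c = 1.6 m.
A = 5.21 × 3.2 = 16.672 m².
Resultant F = γ·h_c·A = 7.74009 × 1.6 × 16.672 = 206.468 kN.
I_c = b·h³/12 = 5.21 × 3.2³/12 = 14.2268 m⁴.
Centre of pressure: y_p = y_c + I_c/(y_c·A) = 1.6 + 14.2268/(1.6 × 16.672) = 1.6 + 0.533334 = 2.13333 m along the plane.

h_p = 2.133 m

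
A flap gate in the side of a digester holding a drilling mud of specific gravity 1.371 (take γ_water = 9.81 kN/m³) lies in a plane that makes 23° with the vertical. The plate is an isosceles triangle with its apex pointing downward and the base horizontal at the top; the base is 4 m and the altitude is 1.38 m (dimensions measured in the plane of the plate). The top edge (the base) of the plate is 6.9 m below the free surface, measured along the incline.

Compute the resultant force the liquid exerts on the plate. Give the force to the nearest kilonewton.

γ = 1.371 × 9.81 = 13.44951 kN/m³.
The plate makes 23° with the vertical, i.e. θ = 90° − 23° = 67° to the horizontal. Measuring y along the incline from the free-surface line, vertical depth h = y·sinθ with sinθ = 0.920505.
With the apex down, the centroid sits h/3 = 1.38/3 = 0.46 m below the base (the top edge), so y_c = 6.9 + 0.46 = 7.36 m and h_c = 7.36 × 0.920505 = 6.77492 m.
A = ½ × 4 × 1.38 = 2.76 m².
Resultant F = γ·h_c·A = 13.44951 × 6.77492 × 2.76 = 251.489 kN.

F ≈ 251 kN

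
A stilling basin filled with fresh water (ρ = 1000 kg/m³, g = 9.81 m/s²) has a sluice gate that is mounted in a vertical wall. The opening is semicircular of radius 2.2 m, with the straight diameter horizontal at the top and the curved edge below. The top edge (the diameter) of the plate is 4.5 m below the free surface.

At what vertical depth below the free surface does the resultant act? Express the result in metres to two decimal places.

h_p = 5.50 m

γ = ρg = 1000 × 9.81 = 9810 N/m³ = 9.81 kN/m³.
The centroid of a semicircle lies 4r/(3π) = 0.933709 m from the diameter, here below the top edge, so the centroid depth is h_c = 4.5 + 0.933709 = 5.43371 m.
A = πr²/2 = π × 2.2²/2 = 7.60265 m².
Resultant F = γ·h_c·A = 9.81 × 5.43371 × 7.60265 = 405.257 kN.
I_c = (π/8 − 8/(9π))·r⁴ = 0.109757 × 2.2⁴ = 2.57112 m⁴.
Centre of pressure: y_p = y_c + I_c/(y_c·A) = 5.43371 + 2.57112/(5.43371 × 7.60265) = 5.43371 + 0.0622388 = 5.49595 m along the plane.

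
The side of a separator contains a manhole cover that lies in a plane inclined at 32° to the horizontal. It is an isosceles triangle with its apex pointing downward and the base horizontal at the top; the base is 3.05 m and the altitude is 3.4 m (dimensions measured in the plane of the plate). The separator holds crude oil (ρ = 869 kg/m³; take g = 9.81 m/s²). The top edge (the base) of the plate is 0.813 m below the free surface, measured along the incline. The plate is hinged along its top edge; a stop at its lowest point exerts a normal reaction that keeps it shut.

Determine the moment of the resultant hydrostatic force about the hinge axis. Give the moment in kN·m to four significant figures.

γ = ρg = 869 × 9.81 / 1000 = 8.52489 kN/m³.
Let θ = 32° be the plate's angle to the horizontal; measure y along the incline from where the plane meets the free surface. Vertical depth h = y·sinθ with sinθ = 0.529919.
With the apex down, the centroid sits h/3 = 3.4/3 = 1.13333 m below the base (the top edge), so y_c = 0.813 + 1.13333 = 1.94633 m and h_c = 1.94633 × 0.529919 = 1.0314 m.
A = ½ × 3.05 × 3.4 = 5.185 m².
Resultant F = γ·h_c·A = 8.52489 × 1.0314 × 5.185 = 45.5895 kN.
I_c = b·h³/36 = 3.05 × 3.4³/36 = 3.32992 m⁴.
Centre of pressure: y_p = y_c + I_c/(y_c·A) = 1.94633 + 3.32992/(1.94633 × 5.185) = 1.94633 + 0.329966 = 2.2763 m along the plane.
The resultant acts 1.13333 + 0.329966 = 1.4633 m (along the plate) below the hinge at the top edge, so the moment about the hinge is M = F × 1.4633 = 45.5895 × 1.4633 = 66.7111 kN·m.

M ≈ 66.71 kN·m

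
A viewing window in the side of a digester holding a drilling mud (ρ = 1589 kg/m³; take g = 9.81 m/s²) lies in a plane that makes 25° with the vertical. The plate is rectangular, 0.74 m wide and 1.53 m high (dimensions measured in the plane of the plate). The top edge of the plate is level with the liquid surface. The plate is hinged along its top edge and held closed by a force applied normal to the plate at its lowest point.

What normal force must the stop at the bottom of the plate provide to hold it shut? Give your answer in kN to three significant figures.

γ = ρg = 1589 × 9.81 / 1000 = 15.58809 kN/m³.
The plate makes 25° with the vertical, i.e. θ = 90° − 25° = 65° to the horizontal. Measuring y along the incline from the free-surface line, vertical depth h = y·sinθ with sinθ = 0.906308.
The centroid lies 1.53/2 = 0.765 m below the top edge, so y_c = 0.765 m and h_c = 0.765 × 0.906308 = 0.693326 m.
A = 0.74 × 1.53 = 1.1322 m².
Resultant F = γ·h_c·A = 15.58809 × 0.693326 × 1.1322 = 12.2364 kN.
I_c = b·h³/12 = 0.74 × 1.53³/12 = 0.220864 m⁴.
Centre of pressure: y_p = y_c + I_c/(y_c·A) = 0.765 + 0.220864/(0.765 × 1.1322) = 0.765 + 0.255 = 1.02 m along the plane.
The resultant acts 0.765 + 0.255 = 1.02 m (along the plate) below the hinge at the top edge, so the moment about the hinge is M = F × 1.02 = 12.2364 × 1.02 = 12.4811 kN·m.
A normal force at the bottom, 1.53 m from the hinge, must supply this moment: P = 12.4811/1.53 = 8.15758 kN.

P ≈ 8.16 kN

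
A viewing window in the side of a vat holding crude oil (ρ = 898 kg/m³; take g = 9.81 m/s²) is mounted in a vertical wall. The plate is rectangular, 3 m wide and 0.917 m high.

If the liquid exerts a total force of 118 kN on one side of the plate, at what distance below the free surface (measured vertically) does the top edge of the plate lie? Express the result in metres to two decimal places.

γ = ρg = 898 × 9.81 / 1000 = 8.80938 kN/m³.
A = 3 × 0.917 = 2.751 m².
From F = γ·h_c·A, the centroid depth is h_c = 118/(8.80938 × 2.751) = 4.86907 m.
The centroid lies 0.917/2 = 0.4585 m below the top edge, so the top edge sits at h_top = 4.86907 − 0.4585 = 4.41057 m below the surface.

d_top ≈ 4.41 m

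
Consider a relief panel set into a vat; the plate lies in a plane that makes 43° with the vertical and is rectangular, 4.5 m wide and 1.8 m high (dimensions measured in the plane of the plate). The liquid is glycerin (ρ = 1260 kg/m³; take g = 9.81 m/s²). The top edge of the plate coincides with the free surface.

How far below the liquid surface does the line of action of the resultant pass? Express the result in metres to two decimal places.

h_p = 0.88 m

γ = ρg = 1260 × 9.81 / 1000 = 12.3606 kN/m³.
The plate makes 43° with the vertical, i.e. θ = 90° − 43° = 47° to the horizontal. Measuring y along the incline from the free-surface line, vertical depth h = y·sinθ with sinθ = 0.731354.
The centroid lies 1.8/2 = 0.9 m below the top edge, so y_c = 0.9 m and h_c = 0.9 × 0.731354 = 0.658219 m.
A = 4.5 × 1.8 = 8.1 m².
Resultant F = γ·h_c·A = 12.3606 × 0.658219 × 8.1 = 65.9015 kN.
I_c = b·h³/12 = 4.5 × 1.8³/12 = 2.187 m⁴.
Centre of pressure: y_p = y_c + I_c/(y_c·A) = 0.9 + 2.187/(0.9 × 8.1) = 0.9 + 0.3 = 1.2 m along the plane.
Vertically, h_p = y_p·sinθ = 1.2 × 0.731354 = 0.877625 m.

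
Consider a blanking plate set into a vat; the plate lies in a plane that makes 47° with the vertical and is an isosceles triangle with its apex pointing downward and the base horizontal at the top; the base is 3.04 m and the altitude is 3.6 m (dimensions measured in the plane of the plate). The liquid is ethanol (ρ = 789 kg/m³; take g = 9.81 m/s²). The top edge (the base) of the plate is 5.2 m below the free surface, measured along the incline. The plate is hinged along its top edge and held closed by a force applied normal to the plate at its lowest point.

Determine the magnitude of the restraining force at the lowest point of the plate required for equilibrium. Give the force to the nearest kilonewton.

γ = ρg = 789 × 9.81 / 1000 = 7.74009 kN/m³.
The plate makes 47° with the vertical, i.e. θ = 90° − 47° = 43° to the horizontal. Measuring y along the incline from the free-surface line, vertical depth h = y·sinθ with sinθ = 0.681998.
With the apex down, the centroid sits h/3 = 3.6/3 = 1.2 m below the base (the top edge), so y_c = 5.2 + 1.2 = 6.4 m and h_c = 6.4 × 0.681998 = 4.36479 m.
A = ½ × 3.04 × 3.6 = 5.472 m².
Resultant F = γ·h_c·A = 7.74009 × 4.36479 × 5.472 = 184.865 kN.
I_c = b·h³/36 = 3.04 × 3.6³/36 = 3.93984 m⁴.
Centre of pressure: y_p = y_c + I_c/(y_c·A) = 6.4 + 3.93984/(6.4 × 5.472) = 6.4 + 0.1125 = 6.5125 m along the plane.
The resultant acts 1.2 + 0.1125 = 1.3125 m (along the plate) below the hinge at the top edge, so the moment about the hinge is M = F × 1.3125 = 184.865 × 1.3125 = 242.635 kN·m.
A normal force at the bottom, 3.6 m from the hinge, must supply this moment: P = 242.635/3.6 = 67.3986 kN.

P ≈ 67 kN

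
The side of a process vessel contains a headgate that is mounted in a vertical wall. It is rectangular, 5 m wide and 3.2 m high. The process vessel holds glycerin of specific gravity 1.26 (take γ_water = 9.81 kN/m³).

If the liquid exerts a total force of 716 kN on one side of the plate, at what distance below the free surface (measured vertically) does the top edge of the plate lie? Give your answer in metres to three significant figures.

γ = 1.26 × 9.81 = 12.3606 kN/m³.
A = 5 × 3.2 = 16 m².
From F = γ·h_c·A, the centroid depth is h_c = 716/(12.3606 × 16) = 3.62037 m.
The centroid lies 3.2/2 = 1.6 m below the top edge, so the top edge sits at h_top = 3.62037 − 1.6 = 2.02037 m below the surface.

d_top ≈ 2.02 m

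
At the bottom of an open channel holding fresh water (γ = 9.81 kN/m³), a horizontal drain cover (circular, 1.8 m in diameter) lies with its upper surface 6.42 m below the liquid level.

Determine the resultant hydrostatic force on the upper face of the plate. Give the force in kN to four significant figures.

F ≈ 160.3 kN

γ = 9.81 kN/m³.
The plate is horizontal, so pressure is uniform at p = γ·h = 9.81 × 6.42 = 62.9802 kN/m².
A = π(0.9)² = 2.54469 m².
F = p·A = 62.9802 × 2.54469 = 160.265 kN.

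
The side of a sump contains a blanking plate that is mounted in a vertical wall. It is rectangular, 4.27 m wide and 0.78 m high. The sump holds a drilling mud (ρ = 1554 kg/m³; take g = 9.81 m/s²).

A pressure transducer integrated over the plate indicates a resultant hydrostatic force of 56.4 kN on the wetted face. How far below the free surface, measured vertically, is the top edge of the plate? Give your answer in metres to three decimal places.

d_top ≈ 0.721 m

γ = ρg = 1554 × 9.81 / 1000 = 15.24474 kN/m³.
A = 4.27 × 0.78 = 3.3306 m².
From F = γ·h_c·A, the centroid depth is h_c = 56.4/(15.24474 × 3.3306) = 1.1108 m.
The centroid lies 0.78/2 = 0.39 m below the top edge, so the top edge sits at h_top = 1.1108 − 0.39 = 0.7208 m below the surface.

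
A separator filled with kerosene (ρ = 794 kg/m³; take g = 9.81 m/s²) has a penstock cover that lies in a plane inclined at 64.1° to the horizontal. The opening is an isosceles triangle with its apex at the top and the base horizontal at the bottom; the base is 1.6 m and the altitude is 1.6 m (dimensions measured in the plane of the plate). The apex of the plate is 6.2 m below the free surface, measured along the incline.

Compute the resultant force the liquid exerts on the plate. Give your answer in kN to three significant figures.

γ = ρg = 794 × 9.81 / 1000 = 7.78914 kN/m³.
Let θ = 64.1° be the plate's angle to the horizontal; measure y along the incline from where the plane meets the free surface. Vertical depth h = y·sinθ with sinθ = 0.899558.
With the apex up, the centroid sits 2h/3 = 2 × 1.6/3 = 1.06667 m below the apex, so y_c = 6.2 + 1.06667 = 7.26667 m and h_c = 7.26667 × 0.899558 = 6.53679 m.
A = ½ × 1.6 × 1.6 = 1.28 m².
Resultant F = γ·h_c·A = 7.78914 × 6.53679 × 1.28 = 65.1724 kN.

F ≈ 65.2 kN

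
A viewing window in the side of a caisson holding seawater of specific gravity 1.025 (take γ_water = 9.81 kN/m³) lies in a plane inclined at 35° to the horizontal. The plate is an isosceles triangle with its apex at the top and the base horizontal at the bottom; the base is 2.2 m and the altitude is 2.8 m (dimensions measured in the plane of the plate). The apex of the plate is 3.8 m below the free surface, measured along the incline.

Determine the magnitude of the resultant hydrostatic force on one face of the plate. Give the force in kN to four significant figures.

γ = 1.025 × 9.81 = 10.05525 kN/m³.
Let θ = 35° be the plate's angle to the horizontal; measure y along the incline from where the plane meets the free surface. Vertical depth h = y·sinθ with sinθ = 0.573576.
With the apex up, the centroid sits 2h/3 = 2 × 2.8/3 = 1.86667 m below the apex, so y_c = 3.8 + 1.86667 = 5.66667 m and h_c = 5.66667 × 0.573576 = 3.25027 m.
A = ½ × 2.2 × 2.8 = 3.08 m².
Resultant F = γ·h_c·A = 10.05525 × 3.25027 × 3.08 = 100.661 kN.

F ≈ 100.7 kN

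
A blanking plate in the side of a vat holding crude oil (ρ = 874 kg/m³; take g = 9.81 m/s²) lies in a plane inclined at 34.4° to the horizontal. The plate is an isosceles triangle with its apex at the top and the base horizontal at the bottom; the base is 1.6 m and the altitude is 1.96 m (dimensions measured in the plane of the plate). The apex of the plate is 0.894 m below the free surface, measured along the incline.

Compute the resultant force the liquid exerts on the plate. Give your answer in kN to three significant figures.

γ = ρg = 874 × 9.81 / 1000 = 8.57394 kN/m³.
Let θ = 34.4° be the plate's angle to the horizontal; measure y along the incline from where the plane meets the free surface. Vertical depth h = y·sinθ with sinθ = 0.564967.
With the apex up, the centroid sits 2h/3 = 2 × 1.96/3 = 1.30667 m below the apex, so y_c = 0.894 + 1.30667 = 2.20067 m and h_c = 2.20067 × 0.564967 = 1.24331 m.
A = ½ × 1.6 × 1.96 = 1.568 m².
Resultant F = γ·h_c·A = 8.57394 × 1.24331 × 1.568 = 16.715 kN.

F ≈ 16.7 kN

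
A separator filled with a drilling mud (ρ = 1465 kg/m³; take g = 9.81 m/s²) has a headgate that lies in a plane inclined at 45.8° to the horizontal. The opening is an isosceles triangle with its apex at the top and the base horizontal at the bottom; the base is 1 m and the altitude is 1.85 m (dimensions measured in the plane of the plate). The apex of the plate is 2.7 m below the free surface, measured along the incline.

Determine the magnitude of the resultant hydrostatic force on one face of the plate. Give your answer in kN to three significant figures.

γ = ρg = 1465 × 9.81 / 1000 = 14.37165 kN/m³.
Let θ = 45.8° be the plate's angle to the horizontal; measure y along the incline from where the plane meets the free surface. Vertical depth h = y·sinθ with sinθ = 0.716911.
With the apex up, the centroid sits 2h/3 = 2 × 1.85/3 = 1.23333 m below the apex, so y_c = 2.7 + 1.23333 = 3.93333 m and h_c = 3.93333 × 0.716911 = 2.81985 m.
A = ½ × 1 × 1.85 = 0.925 m².
Resultant F = γ·h_c·A = 14.37165 × 2.81985 × 0.925 = 37.4865 kN.

F ≈ 37.5 kN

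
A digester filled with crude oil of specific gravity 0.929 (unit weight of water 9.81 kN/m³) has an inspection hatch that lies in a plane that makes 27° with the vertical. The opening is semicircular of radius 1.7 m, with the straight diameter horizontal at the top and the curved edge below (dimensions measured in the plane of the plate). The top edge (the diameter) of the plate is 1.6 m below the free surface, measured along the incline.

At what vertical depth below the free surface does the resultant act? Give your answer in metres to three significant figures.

γ = 0.929 × 9.81 = 9.11349 kN/m³.
The plate makes 27° with the vertical, i.e. θ = 90° − 27° = 63° to the horizontal. Measuring y along the incline from the free-surface line, vertical depth h = y·sinθ with sinθ = 0.891007.
The centroid of a semicircle lies 4r/(3π) = 0.721502 m from the diameter, here below the top edge, so y_c = 1.6 + 0.721502 = 2.3215 m and h_c = 2.3215 × 0.891007 = 2.06847 m.
A = πr²/2 = π × 1.7²/2 = 4.5396 m².
Resultant F = γ·h_c·A = 9.11349 × 2.06847 × 4.5396 = 85.5759 kN.
I_c = (π/8 − 8/(9π))·r⁴ = 0.109757 × 1.7⁴ = 0.916701 m⁴.
Centre of pressure: y_p = y_c + I_c/(y_c·A) = 2.3215 + 0.916701/(2.3215 × 4.5396) = 2.3215 + 0.0869844 = 2.40848 m along the plane.
Vertically, h_p = y_p·sinθ = 2.40848 × 0.891007 = 2.14597 m.

h_p = 2.15 m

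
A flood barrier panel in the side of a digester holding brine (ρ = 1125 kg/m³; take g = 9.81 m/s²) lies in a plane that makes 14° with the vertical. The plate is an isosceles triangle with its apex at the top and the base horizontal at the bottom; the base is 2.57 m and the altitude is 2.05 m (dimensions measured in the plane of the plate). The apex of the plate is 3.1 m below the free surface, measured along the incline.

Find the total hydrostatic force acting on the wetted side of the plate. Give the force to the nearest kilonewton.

γ = ρg = 1125 × 9.81 / 1000 = 11.03625 kN/m³.
The plate makes 14° with the vertical, i.e. θ = 90° − 14° = 76° to the horizontal. Measuring y along the incline from the free-surface line, vertical depth h = y·sinθ with sinθ = 0.970296.
With the apex up, the centroid sits 2h/3 = 2 × 2.05/3 = 1.36667 m below the apex, so y_c = 3.1 + 1.36667 = 4.46667 m and h_c = 4.46667 × 0.970296 = 4.33399 m.
A = ½ × 2.57 × 2.05 = 2.63425 m².
Resultant F = γ·h_c·A = 11.03625 × 4.33399 × 2.63425 = 125.999 kN.

F ≈ 126 kN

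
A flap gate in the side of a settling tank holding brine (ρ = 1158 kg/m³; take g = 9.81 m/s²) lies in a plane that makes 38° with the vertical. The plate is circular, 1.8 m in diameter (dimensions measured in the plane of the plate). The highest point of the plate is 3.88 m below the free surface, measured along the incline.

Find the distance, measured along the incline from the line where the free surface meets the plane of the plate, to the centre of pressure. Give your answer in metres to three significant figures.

y_p = 4.82 m

γ = ρg = 1158 × 9.81 / 1000 = 11.35998 kN/m³.
The plate makes 38° with the vertical, i.e. θ = 90° − 38° = 52° to the horizontal. Measuring y along the incline from the free-surface line, vertical depth h = y·sinθ with sinθ = 0.788011.
The centroid is at the centre, 0.9 m below the top of the plate, so y_c = 3.88 + 0.9 = 4.78 m and h_c = 4.78 × 0.788011 = 3.76669 m.
A = π(0.9)² = 2.54469 m².
Resultant F = γ·h_c·A = 11.35998 × 3.76669 × 2.54469 = 108.886 kN.
I_c = πr⁴/4 = π × 0.9⁴/4 = 0.5153 m⁴.
Centre of pressure: y_p = y_c + I_c/(y_c·A) = 4.78 + 0.5153/(4.78 × 2.54469) = 4.78 + 0.042364 = 4.82236 m along the plane.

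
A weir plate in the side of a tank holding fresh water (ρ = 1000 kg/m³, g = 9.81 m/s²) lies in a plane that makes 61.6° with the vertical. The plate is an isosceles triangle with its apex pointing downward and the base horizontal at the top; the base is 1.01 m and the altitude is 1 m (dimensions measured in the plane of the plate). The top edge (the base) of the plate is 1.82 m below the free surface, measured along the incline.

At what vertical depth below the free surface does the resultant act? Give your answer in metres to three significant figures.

γ = ρg = 1000 × 9.81 = 9810 N/m³ = 9.81 kN/m³.
The plate makes 61.6° with the vertical, i.e. θ = 90° − 61.6° = 28.4° to the horizontal. Measuring y along the incline from the free-surface line, vertical depth h = y·sinθ with sinθ = 0.475624.
With the apex down, the centroid sits h/3 = 1/3 = 0.333333 m below the base (the top edge), so y_c = 1.82 + 0.333333 = 2.15333 m and h_c = 2.15333 × 0.475624 = 1.02418 m.
A = ½ × 1.01 × 1 = 0.505 m².
Resultant F = γ·h_c·A = 9.81 × 1.02418 × 0.505 = 5.07384 kN.
I_c = b·h³/36 = 1.01 × 1³/36 = 0.0280556 m⁴.
Centre of pressure: y_p = y_c + I_c/(y_c·A) = 2.15333 + 0.0280556/(2.15333 × 0.505) = 2.15333 + 0.0257999 = 2.17913 m along the plane.
Vertically, h_p = y_p·sinθ = 2.17913 × 0.475624 = 1.03645 m.

h_p = 1.04 m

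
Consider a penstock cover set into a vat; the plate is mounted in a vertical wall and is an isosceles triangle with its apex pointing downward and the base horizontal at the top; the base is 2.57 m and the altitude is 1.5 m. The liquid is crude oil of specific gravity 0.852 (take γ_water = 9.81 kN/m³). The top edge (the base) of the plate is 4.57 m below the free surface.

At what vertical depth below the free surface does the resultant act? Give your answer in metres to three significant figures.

γ = 0.852 × 9.81 = 8.35812 kN/m³.
With the apex down, the centroid sits h/3 = 1.5/3 = 0.5 m below the base (the top edge), so the centroid depth is h_c = 4.57 + 0.5 = 5.07 m.
A = ½ × 2.57 × 1.5 = 1.9275 m².
Resultant F = γ·h_c·A = 8.35812 × 5.07 × 1.9275 = 81.6791 kN.
I_c = b·h³/36 = 2.57 × 1.5³/36 = 0.240937 m⁴.
Centre of pressure: y_p = y_c + I_c/(y_c·A) = 5.07 + 0.240937/(5.07 × 1.9275) = 5.07 + 0.0246548 = 5.09465 m along the plane.

h_p = 5.09 m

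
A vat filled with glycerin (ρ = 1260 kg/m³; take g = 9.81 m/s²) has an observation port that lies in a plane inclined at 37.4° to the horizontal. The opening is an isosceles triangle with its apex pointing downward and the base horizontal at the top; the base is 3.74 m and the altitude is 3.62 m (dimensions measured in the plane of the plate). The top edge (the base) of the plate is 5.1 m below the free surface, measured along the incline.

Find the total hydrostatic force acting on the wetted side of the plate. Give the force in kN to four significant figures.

γ = ρg = 1260 × 9.81 / 1000 = 12.3606 kN/m³.
Let θ = 37.4° be the plate's angle to the horizontal; measure y along the incline from where the plane meets the free surface. Vertical depth h = y·sinθ with sinθ = 0.607376.
With the apex down, the centroid sits h/3 = 3.62/3 = 1.20667 m below the base (the top edge), so y_c = 5.1 + 1.20667 = 6.30667 m and h_c = 6.30667 × 0.607376 = 3.83052 m.
A = ½ × 3.74 × 3.62 = 6.7694 m².
Resultant F = γ·h_c·A = 12.3606 × 3.83052 × 6.7694 = 320.514 kN.

F ≈ 320.5 kN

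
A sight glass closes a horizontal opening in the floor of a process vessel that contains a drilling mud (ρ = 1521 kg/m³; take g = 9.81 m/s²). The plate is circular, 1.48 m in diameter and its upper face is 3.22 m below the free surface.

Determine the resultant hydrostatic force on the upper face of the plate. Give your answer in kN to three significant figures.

γ = ρg = 1521 × 9.81 / 1000 = 14.92101 kN/m³.
The plate is horizontal, so pressure is uniform at p = γ·h = 14.92101 × 3.22 = 48.0457 kN/m².
A = π(0.74)² = 1.72034 m².
F = p·A = 48.0457 × 1.72034 = 82.6549 kN.

F ≈ 82.7 kN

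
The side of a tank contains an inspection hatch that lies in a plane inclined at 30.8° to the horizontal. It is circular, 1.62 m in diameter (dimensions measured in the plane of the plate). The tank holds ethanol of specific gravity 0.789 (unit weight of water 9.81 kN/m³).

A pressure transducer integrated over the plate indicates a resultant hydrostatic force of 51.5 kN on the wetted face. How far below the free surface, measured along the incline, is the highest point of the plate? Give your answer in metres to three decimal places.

γ = 0.789 × 9.81 = 7.74009 kN/m³.
A = π(0.81)² = 2.0612 m².
From F = γ·h_c·A, the centroid depth is h_c = 51.5/(7.74009 × 2.0612) = 3.22806 m.
Let θ = 30.8° be the plate's angle to the horizontal; measure y along the incline from where the plane meets the free surface. Vertical depth h = y·sinθ with sinθ = 0.512043.
Along the incline, y_c = h_c/sinθ = 3.22806/0.512043 = 6.30428 m.
The centroid is at the centre, 0.81 m below the top of the plate, so the highest point sits at y_top = 6.30428 − 0.81 = 5.49428 m along the incline.

y_top ≈ 5.494 m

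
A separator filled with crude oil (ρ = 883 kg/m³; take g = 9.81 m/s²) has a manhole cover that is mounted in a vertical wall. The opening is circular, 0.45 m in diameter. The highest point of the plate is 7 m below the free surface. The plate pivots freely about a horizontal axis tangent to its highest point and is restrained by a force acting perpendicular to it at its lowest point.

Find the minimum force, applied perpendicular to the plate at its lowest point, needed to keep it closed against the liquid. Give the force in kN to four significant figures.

P ≈ 5.016 kN

γ = ρg = 883 × 9.81 / 1000 = 8.66223 kN/m³.
The centroid is at the centre, 0.225 m below the top of the plate, so the centroid depth is h_c = 7 + 0.225 = 7.225 m.
A = π(0.225)² = 0.159043 m².
Resultant F = γ·h_c·A = 8.66223 × 7.225 × 0.159043 = 9.95364 kN.
I_c = πr⁴/4 = π × 0.225⁴/4 = 0.00201289 m⁴.
Centre of pressure: y_p = y_c + I_c/(y_c·A) = 7.225 + 0.00201289/(7.225 × 0.159043) = 7.225 + 0.00175173 = 7.22675 m along the plane.
The resultant acts 0.225 + 0.00175173 = 0.226752 m (along the plate) below the hinge at the top edge, so the moment about the hinge is M = F × 0.226752 = 9.95364 × 0.226752 = 2.25701 kN·m.
A normal force at the bottom, 0.45 m from the hinge, must supply this moment: P = 2.25701/0.45 = 5.01558 kN.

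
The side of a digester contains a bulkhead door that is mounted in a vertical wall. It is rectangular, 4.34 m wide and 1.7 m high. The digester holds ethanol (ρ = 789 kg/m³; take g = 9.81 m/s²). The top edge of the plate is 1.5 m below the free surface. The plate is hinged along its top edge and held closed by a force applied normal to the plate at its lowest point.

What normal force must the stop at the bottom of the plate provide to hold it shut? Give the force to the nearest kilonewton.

γ = ρg = 789 × 9.81 / 1000 = 7.74009 kN/m³.
The centroid lies 1.7/2 = 0.85 m below the top edge, so the centroid depth is h_c = 1.5 + 0.85 = 2.35 m.
A = 4.34 × 1.7 = 7.378 m².
Resultant F = γ·h_c·A = 7.74009 × 2.35 × 7.378 = 134.2 kN.
I_c = b·h³/12 = 4.34 × 1.7³/12 = 1.77687 m⁴.
Centre of pressure: y_p = y_c + I_c/(y_c·A) = 2.35 + 1.77687/(2.35 × 7.378) = 2.35 + 0.102482 = 2.45248 m along the plane.
The resultant acts 0.85 + 0.102482 = 0.952482 m (along the plate) below the hinge at the top edge, so the moment about the hinge is M = F × 0.952482 = 134.2 × 0.952482 = 127.823 kN·m.
A normal force at the bottom, 1.7 m from the hinge, must supply this moment: P = 127.823/1.7 = 75.19 kN.

P ≈ 75 kN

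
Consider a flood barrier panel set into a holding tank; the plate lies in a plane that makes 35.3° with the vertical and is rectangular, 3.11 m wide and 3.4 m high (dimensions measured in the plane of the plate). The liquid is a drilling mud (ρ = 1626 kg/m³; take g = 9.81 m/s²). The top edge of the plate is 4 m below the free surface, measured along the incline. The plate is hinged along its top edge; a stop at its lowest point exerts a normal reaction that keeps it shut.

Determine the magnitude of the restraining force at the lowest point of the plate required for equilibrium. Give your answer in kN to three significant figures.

P ≈ 431 kN

γ = ρg = 1626 × 9.81 / 1000 = 15.95106 kN/m³.
The plate makes 35.3° with the vertical, i.e. θ = 90° − 35.3° = 54.7° to the horizontal. Measuring y along the incline from the free-surface line, vertical depth h = y·sinθ with sinθ = 0.816138.
The centroid lies 3.4/2 = 1.7 m below the top edge, so y_c = 4 + 1.7 = 5.7 m and h_c = 5.7 × 0.816138 = 4.65199 m.
A = 3.11 × 3.4 = 10.574 m².
Resultant F = γ·h_c·A = 15.95106 × 4.65199 × 10.574 = 784.635 kN.
I_c = b·h³/12 = 3.11 × 3.4³/12 = 10.1863 m⁴.
Centre of pressure: y_p = y_c + I_c/(y_c·A) = 5.7 + 10.1863/(5.7 × 10.574) = 5.7 + 0.169006 = 5.86901 m along the plane.
The resultant acts 1.7 + 0.169006 = 1.86901 m (along the plate) below the hinge at the top edge, so the moment about the hinge is M = F × 1.86901 = 784.635 × 1.86901 = 1466.49 kN·m.
A normal force at the bottom, 3.4 m from the hinge, must supply this moment: P = 1466.49/3.4 = 431.321 kN.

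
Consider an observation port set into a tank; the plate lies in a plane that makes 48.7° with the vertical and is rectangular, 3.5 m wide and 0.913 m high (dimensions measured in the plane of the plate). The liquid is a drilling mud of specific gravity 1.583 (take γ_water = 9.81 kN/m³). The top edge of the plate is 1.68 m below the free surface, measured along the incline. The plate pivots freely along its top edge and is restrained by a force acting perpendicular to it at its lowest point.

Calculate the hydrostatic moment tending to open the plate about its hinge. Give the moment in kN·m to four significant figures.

γ = 1.583 × 9.81 = 15.52923 kN/m³.
The plate makes 48.7° with the vertical, i.e. θ = 90° − 48.7° = 41.3° to the horizontal. Measuring y along the incline from the free-surface line, vertical depth h = y·sinθ with sinθ = 0.660002.
The centroid lies 0.913/2 = 0.4565 m below the top edge, so y_c = 1.68 + 0.4565 = 2.1365 m and h_c = 2.1365 × 0.660002 = 1.41009 m.
A = 3.5 × 0.913 = 3.1955 m².
Resultant F = γ·h_c·A = 15.52923 × 1.41009 × 3.1955 = 69.9738 kN.
I_c = b·h³/12 = 3.5 × 0.913³/12 = 0.221972 m⁴.
Centre of pressure: y_p = y_c + I_c/(y_c·A) = 2.1365 + 0.221972/(2.1365 × 3.1955) = 2.1365 + 0.032513 = 2.16901 m along the plane.
The resultant acts 0.4565 + 0.032513 = 0.489013 m (along the plate) below the hinge at the top edge, so the moment about the hinge is M = F × 0.489013 = 69.9738 × 0.489013 = 34.2181 kN·m.

M ≈ 34.22 kN·m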